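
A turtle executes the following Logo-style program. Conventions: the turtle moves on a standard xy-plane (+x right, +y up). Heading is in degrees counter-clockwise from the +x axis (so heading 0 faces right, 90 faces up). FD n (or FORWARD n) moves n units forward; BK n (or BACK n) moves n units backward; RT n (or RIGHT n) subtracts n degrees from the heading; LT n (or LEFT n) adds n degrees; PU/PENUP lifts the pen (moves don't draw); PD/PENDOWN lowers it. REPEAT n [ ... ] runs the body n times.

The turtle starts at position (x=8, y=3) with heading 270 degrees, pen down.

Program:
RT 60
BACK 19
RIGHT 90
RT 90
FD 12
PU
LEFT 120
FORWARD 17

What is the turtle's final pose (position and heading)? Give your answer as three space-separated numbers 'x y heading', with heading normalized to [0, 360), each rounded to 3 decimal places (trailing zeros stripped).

Executing turtle program step by step:
Start: pos=(8,3), heading=270, pen down
RT 60: heading 270 -> 210
BK 19: (8,3) -> (24.454,12.5) [heading=210, draw]
RT 90: heading 210 -> 120
RT 90: heading 120 -> 30
FD 12: (24.454,12.5) -> (34.847,18.5) [heading=30, draw]
PU: pen up
LT 120: heading 30 -> 150
FD 17: (34.847,18.5) -> (20.124,27) [heading=150, move]
Final: pos=(20.124,27), heading=150, 2 segment(s) drawn

Answer: 20.124 27 150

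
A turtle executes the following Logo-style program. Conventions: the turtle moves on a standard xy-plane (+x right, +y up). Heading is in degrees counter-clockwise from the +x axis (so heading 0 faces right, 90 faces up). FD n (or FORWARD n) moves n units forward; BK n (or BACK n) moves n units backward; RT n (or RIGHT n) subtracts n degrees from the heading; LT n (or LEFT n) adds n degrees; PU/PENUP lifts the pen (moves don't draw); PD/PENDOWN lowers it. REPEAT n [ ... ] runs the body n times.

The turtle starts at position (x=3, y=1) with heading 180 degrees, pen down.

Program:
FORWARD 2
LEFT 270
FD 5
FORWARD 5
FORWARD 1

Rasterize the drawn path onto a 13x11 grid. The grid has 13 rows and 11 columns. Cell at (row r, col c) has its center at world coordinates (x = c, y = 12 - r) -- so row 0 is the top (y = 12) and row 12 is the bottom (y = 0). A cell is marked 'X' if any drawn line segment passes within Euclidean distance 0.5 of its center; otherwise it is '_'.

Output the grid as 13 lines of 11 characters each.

Answer: _X_________
_X_________
_X_________
_X_________
_X_________
_X_________
_X_________
_X_________
_X_________
_X_________
_X_________
_XXX_______
___________

Derivation:
Segment 0: (3,1) -> (1,1)
Segment 1: (1,1) -> (1,6)
Segment 2: (1,6) -> (1,11)
Segment 3: (1,11) -> (1,12)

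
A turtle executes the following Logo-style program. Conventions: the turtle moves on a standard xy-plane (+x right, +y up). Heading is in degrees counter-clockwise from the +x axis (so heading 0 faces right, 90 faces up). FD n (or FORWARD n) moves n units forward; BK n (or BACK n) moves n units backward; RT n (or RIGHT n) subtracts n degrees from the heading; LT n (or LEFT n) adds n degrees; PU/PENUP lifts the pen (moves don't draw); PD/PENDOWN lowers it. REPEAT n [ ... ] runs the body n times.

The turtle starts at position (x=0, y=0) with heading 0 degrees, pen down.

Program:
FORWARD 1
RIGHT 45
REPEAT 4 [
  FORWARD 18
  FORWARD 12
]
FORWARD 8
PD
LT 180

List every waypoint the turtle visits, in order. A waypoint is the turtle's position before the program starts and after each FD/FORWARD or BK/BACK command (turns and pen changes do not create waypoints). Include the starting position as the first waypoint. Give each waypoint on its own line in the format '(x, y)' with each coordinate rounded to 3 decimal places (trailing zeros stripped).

Executing turtle program step by step:
Start: pos=(0,0), heading=0, pen down
FD 1: (0,0) -> (1,0) [heading=0, draw]
RT 45: heading 0 -> 315
REPEAT 4 [
  -- iteration 1/4 --
  FD 18: (1,0) -> (13.728,-12.728) [heading=315, draw]
  FD 12: (13.728,-12.728) -> (22.213,-21.213) [heading=315, draw]
  -- iteration 2/4 --
  FD 18: (22.213,-21.213) -> (34.941,-33.941) [heading=315, draw]
  FD 12: (34.941,-33.941) -> (43.426,-42.426) [heading=315, draw]
  -- iteration 3/4 --
  FD 18: (43.426,-42.426) -> (56.154,-55.154) [heading=315, draw]
  FD 12: (56.154,-55.154) -> (64.64,-63.64) [heading=315, draw]
  -- iteration 4/4 --
  FD 18: (64.64,-63.64) -> (77.368,-76.368) [heading=315, draw]
  FD 12: (77.368,-76.368) -> (85.853,-84.853) [heading=315, draw]
]
FD 8: (85.853,-84.853) -> (91.51,-90.51) [heading=315, draw]
PD: pen down
LT 180: heading 315 -> 135
Final: pos=(91.51,-90.51), heading=135, 10 segment(s) drawn
Waypoints (11 total):
(0, 0)
(1, 0)
(13.728, -12.728)
(22.213, -21.213)
(34.941, -33.941)
(43.426, -42.426)
(56.154, -55.154)
(64.64, -63.64)
(77.368, -76.368)
(85.853, -84.853)
(91.51, -90.51)

Answer: (0, 0)
(1, 0)
(13.728, -12.728)
(22.213, -21.213)
(34.941, -33.941)
(43.426, -42.426)
(56.154, -55.154)
(64.64, -63.64)
(77.368, -76.368)
(85.853, -84.853)
(91.51, -90.51)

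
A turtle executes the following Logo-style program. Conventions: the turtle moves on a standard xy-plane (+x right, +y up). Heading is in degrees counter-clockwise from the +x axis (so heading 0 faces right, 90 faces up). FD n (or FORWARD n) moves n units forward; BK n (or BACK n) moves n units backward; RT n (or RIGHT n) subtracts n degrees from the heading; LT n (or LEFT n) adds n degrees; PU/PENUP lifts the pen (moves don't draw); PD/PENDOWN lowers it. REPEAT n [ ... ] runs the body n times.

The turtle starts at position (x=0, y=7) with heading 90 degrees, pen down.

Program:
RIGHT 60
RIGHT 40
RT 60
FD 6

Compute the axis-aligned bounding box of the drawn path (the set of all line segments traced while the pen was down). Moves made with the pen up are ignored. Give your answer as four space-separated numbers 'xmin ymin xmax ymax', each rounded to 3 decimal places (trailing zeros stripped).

Answer: 0 1.362 2.052 7

Derivation:
Executing turtle program step by step:
Start: pos=(0,7), heading=90, pen down
RT 60: heading 90 -> 30
RT 40: heading 30 -> 350
RT 60: heading 350 -> 290
FD 6: (0,7) -> (2.052,1.362) [heading=290, draw]
Final: pos=(2.052,1.362), heading=290, 1 segment(s) drawn

Segment endpoints: x in {0, 2.052}, y in {1.362, 7}
xmin=0, ymin=1.362, xmax=2.052, ymax=7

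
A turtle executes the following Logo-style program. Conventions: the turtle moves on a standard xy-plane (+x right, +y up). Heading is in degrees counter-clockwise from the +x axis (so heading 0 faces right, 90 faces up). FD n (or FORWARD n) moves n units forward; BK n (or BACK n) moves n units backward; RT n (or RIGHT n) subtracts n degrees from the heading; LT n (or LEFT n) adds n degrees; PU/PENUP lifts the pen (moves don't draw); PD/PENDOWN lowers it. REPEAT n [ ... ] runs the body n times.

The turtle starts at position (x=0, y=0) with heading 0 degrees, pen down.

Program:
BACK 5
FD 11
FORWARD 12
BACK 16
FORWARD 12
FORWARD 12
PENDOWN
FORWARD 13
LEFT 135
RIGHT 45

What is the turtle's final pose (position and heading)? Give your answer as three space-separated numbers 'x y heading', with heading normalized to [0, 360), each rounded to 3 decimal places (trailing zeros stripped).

Executing turtle program step by step:
Start: pos=(0,0), heading=0, pen down
BK 5: (0,0) -> (-5,0) [heading=0, draw]
FD 11: (-5,0) -> (6,0) [heading=0, draw]
FD 12: (6,0) -> (18,0) [heading=0, draw]
BK 16: (18,0) -> (2,0) [heading=0, draw]
FD 12: (2,0) -> (14,0) [heading=0, draw]
FD 12: (14,0) -> (26,0) [heading=0, draw]
PD: pen down
FD 13: (26,0) -> (39,0) [heading=0, draw]
LT 135: heading 0 -> 135
RT 45: heading 135 -> 90
Final: pos=(39,0), heading=90, 7 segment(s) drawn

Answer: 39 0 90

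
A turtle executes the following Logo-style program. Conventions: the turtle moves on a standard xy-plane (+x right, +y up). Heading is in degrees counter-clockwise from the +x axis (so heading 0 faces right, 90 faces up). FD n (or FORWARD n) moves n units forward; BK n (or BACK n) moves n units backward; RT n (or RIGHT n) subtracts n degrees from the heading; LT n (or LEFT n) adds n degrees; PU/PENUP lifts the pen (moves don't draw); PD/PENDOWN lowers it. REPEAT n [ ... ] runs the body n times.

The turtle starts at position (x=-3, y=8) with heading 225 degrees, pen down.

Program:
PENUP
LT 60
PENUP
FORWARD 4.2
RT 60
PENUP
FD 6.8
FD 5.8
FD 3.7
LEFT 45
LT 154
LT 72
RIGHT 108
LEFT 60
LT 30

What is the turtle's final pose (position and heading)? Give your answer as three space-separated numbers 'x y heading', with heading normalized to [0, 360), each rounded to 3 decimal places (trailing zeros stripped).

Executing turtle program step by step:
Start: pos=(-3,8), heading=225, pen down
PU: pen up
LT 60: heading 225 -> 285
PU: pen up
FD 4.2: (-3,8) -> (-1.913,3.943) [heading=285, move]
RT 60: heading 285 -> 225
PU: pen up
FD 6.8: (-1.913,3.943) -> (-6.721,-0.865) [heading=225, move]
FD 5.8: (-6.721,-0.865) -> (-10.823,-4.966) [heading=225, move]
FD 3.7: (-10.823,-4.966) -> (-13.439,-7.583) [heading=225, move]
LT 45: heading 225 -> 270
LT 154: heading 270 -> 64
LT 72: heading 64 -> 136
RT 108: heading 136 -> 28
LT 60: heading 28 -> 88
LT 30: heading 88 -> 118
Final: pos=(-13.439,-7.583), heading=118, 0 segment(s) drawn

Answer: -13.439 -7.583 118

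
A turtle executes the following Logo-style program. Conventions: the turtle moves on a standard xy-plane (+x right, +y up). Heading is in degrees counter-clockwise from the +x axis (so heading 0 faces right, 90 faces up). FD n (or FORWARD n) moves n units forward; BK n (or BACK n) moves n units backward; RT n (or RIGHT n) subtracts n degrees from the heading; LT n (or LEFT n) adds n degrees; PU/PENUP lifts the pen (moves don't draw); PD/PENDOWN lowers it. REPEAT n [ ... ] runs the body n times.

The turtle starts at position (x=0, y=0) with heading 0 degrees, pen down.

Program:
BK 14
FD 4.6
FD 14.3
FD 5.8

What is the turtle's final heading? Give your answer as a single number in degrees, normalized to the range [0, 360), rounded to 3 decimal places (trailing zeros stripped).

Answer: 0

Derivation:
Executing turtle program step by step:
Start: pos=(0,0), heading=0, pen down
BK 14: (0,0) -> (-14,0) [heading=0, draw]
FD 4.6: (-14,0) -> (-9.4,0) [heading=0, draw]
FD 14.3: (-9.4,0) -> (4.9,0) [heading=0, draw]
FD 5.8: (4.9,0) -> (10.7,0) [heading=0, draw]
Final: pos=(10.7,0), heading=0, 4 segment(s) drawn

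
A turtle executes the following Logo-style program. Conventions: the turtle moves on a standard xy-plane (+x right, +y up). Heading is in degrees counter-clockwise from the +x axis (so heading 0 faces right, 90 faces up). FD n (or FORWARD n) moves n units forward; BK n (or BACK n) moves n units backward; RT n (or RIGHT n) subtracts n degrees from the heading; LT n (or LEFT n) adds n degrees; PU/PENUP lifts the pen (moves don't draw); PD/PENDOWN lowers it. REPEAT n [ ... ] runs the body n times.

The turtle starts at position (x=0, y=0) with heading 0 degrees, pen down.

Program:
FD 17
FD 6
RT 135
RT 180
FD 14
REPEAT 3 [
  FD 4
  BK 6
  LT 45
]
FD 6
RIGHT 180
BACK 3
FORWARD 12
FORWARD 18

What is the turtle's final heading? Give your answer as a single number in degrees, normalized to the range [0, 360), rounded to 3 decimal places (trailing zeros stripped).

Executing turtle program step by step:
Start: pos=(0,0), heading=0, pen down
FD 17: (0,0) -> (17,0) [heading=0, draw]
FD 6: (17,0) -> (23,0) [heading=0, draw]
RT 135: heading 0 -> 225
RT 180: heading 225 -> 45
FD 14: (23,0) -> (32.899,9.899) [heading=45, draw]
REPEAT 3 [
  -- iteration 1/3 --
  FD 4: (32.899,9.899) -> (35.728,12.728) [heading=45, draw]
  BK 6: (35.728,12.728) -> (31.485,8.485) [heading=45, draw]
  LT 45: heading 45 -> 90
  -- iteration 2/3 --
  FD 4: (31.485,8.485) -> (31.485,12.485) [heading=90, draw]
  BK 6: (31.485,12.485) -> (31.485,6.485) [heading=90, draw]
  LT 45: heading 90 -> 135
  -- iteration 3/3 --
  FD 4: (31.485,6.485) -> (28.657,9.314) [heading=135, draw]
  BK 6: (28.657,9.314) -> (32.899,5.071) [heading=135, draw]
  LT 45: heading 135 -> 180
]
FD 6: (32.899,5.071) -> (26.899,5.071) [heading=180, draw]
RT 180: heading 180 -> 0
BK 3: (26.899,5.071) -> (23.899,5.071) [heading=0, draw]
FD 12: (23.899,5.071) -> (35.899,5.071) [heading=0, draw]
FD 18: (35.899,5.071) -> (53.899,5.071) [heading=0, draw]
Final: pos=(53.899,5.071), heading=0, 13 segment(s) drawn

Answer: 0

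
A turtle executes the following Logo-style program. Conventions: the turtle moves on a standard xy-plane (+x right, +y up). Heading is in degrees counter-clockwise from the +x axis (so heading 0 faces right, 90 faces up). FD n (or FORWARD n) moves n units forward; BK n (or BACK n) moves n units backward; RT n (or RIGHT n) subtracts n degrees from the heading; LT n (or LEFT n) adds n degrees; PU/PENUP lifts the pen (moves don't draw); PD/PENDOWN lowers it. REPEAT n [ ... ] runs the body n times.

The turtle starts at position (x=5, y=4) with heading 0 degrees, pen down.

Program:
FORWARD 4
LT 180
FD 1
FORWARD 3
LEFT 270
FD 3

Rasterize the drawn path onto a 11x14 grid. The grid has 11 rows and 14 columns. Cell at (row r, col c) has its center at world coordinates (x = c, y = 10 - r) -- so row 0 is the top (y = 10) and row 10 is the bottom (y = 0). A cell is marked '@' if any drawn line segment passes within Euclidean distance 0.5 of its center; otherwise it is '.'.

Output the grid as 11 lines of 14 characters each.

Segment 0: (5,4) -> (9,4)
Segment 1: (9,4) -> (8,4)
Segment 2: (8,4) -> (5,4)
Segment 3: (5,4) -> (5,7)

Answer: ..............
..............
..............
.....@........
.....@........
.....@........
.....@@@@@....
..............
..............
..............
..............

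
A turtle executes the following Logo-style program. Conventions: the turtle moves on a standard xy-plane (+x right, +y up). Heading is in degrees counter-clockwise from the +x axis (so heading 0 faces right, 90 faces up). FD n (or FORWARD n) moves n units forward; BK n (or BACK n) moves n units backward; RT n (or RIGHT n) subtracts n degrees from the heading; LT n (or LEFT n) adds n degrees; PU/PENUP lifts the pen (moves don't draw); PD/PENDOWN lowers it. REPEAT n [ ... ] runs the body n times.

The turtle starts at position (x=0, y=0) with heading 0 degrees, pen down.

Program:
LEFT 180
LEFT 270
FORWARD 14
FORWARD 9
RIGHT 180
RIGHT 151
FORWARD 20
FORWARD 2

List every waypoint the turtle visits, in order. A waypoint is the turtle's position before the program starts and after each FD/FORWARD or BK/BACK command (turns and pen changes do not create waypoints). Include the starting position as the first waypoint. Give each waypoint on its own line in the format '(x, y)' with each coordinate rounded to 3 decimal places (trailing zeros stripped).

Executing turtle program step by step:
Start: pos=(0,0), heading=0, pen down
LT 180: heading 0 -> 180
LT 270: heading 180 -> 90
FD 14: (0,0) -> (0,14) [heading=90, draw]
FD 9: (0,14) -> (0,23) [heading=90, draw]
RT 180: heading 90 -> 270
RT 151: heading 270 -> 119
FD 20: (0,23) -> (-9.696,40.492) [heading=119, draw]
FD 2: (-9.696,40.492) -> (-10.666,42.242) [heading=119, draw]
Final: pos=(-10.666,42.242), heading=119, 4 segment(s) drawn
Waypoints (5 total):
(0, 0)
(0, 14)
(0, 23)
(-9.696, 40.492)
(-10.666, 42.242)

Answer: (0, 0)
(0, 14)
(0, 23)
(-9.696, 40.492)
(-10.666, 42.242)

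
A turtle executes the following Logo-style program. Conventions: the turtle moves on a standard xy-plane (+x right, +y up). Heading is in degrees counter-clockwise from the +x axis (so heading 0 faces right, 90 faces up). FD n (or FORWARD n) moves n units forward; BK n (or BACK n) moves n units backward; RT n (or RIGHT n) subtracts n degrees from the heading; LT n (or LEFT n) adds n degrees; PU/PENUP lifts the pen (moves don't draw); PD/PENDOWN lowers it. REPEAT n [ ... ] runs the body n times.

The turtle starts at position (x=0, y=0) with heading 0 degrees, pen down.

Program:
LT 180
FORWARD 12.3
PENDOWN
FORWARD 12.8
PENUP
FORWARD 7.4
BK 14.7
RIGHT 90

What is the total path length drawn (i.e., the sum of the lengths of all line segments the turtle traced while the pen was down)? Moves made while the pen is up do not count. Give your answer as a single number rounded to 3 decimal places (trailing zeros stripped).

Executing turtle program step by step:
Start: pos=(0,0), heading=0, pen down
LT 180: heading 0 -> 180
FD 12.3: (0,0) -> (-12.3,0) [heading=180, draw]
PD: pen down
FD 12.8: (-12.3,0) -> (-25.1,0) [heading=180, draw]
PU: pen up
FD 7.4: (-25.1,0) -> (-32.5,0) [heading=180, move]
BK 14.7: (-32.5,0) -> (-17.8,0) [heading=180, move]
RT 90: heading 180 -> 90
Final: pos=(-17.8,0), heading=90, 2 segment(s) drawn

Segment lengths:
  seg 1: (0,0) -> (-12.3,0), length = 12.3
  seg 2: (-12.3,0) -> (-25.1,0), length = 12.8
Total = 25.1

Answer: 25.1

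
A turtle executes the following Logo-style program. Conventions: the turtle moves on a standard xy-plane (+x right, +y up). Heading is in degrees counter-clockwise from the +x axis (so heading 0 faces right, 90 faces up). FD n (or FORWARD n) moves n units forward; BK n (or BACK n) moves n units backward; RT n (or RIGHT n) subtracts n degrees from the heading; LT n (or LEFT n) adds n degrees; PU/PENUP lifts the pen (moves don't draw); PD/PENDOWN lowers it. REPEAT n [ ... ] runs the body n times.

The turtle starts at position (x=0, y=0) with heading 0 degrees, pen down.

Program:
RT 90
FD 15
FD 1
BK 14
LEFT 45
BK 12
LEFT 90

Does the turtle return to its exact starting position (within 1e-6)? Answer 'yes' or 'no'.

Answer: no

Derivation:
Executing turtle program step by step:
Start: pos=(0,0), heading=0, pen down
RT 90: heading 0 -> 270
FD 15: (0,0) -> (0,-15) [heading=270, draw]
FD 1: (0,-15) -> (0,-16) [heading=270, draw]
BK 14: (0,-16) -> (0,-2) [heading=270, draw]
LT 45: heading 270 -> 315
BK 12: (0,-2) -> (-8.485,6.485) [heading=315, draw]
LT 90: heading 315 -> 45
Final: pos=(-8.485,6.485), heading=45, 4 segment(s) drawn

Start position: (0, 0)
Final position: (-8.485, 6.485)
Distance = 10.68; >= 1e-6 -> NOT closed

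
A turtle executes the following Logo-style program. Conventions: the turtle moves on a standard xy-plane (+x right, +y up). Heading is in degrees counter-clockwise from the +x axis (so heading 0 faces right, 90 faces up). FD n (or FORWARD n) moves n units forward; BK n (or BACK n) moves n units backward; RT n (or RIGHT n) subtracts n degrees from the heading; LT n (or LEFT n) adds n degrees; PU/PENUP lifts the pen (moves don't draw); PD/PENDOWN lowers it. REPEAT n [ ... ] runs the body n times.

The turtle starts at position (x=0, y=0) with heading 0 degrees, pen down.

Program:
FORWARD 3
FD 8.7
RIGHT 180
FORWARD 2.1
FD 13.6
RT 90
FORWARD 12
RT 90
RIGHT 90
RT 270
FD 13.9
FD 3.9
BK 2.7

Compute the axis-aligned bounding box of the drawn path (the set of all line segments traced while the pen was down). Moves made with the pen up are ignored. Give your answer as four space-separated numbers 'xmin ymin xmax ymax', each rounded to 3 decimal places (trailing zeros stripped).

Executing turtle program step by step:
Start: pos=(0,0), heading=0, pen down
FD 3: (0,0) -> (3,0) [heading=0, draw]
FD 8.7: (3,0) -> (11.7,0) [heading=0, draw]
RT 180: heading 0 -> 180
FD 2.1: (11.7,0) -> (9.6,0) [heading=180, draw]
FD 13.6: (9.6,0) -> (-4,0) [heading=180, draw]
RT 90: heading 180 -> 90
FD 12: (-4,0) -> (-4,12) [heading=90, draw]
RT 90: heading 90 -> 0
RT 90: heading 0 -> 270
RT 270: heading 270 -> 0
FD 13.9: (-4,12) -> (9.9,12) [heading=0, draw]
FD 3.9: (9.9,12) -> (13.8,12) [heading=0, draw]
BK 2.7: (13.8,12) -> (11.1,12) [heading=0, draw]
Final: pos=(11.1,12), heading=0, 8 segment(s) drawn

Segment endpoints: x in {-4, -4, 0, 3, 9.6, 9.9, 11.1, 11.7, 13.8}, y in {0, 0, 0, 12, 12, 12}
xmin=-4, ymin=0, xmax=13.8, ymax=12

Answer: -4 0 13.8 12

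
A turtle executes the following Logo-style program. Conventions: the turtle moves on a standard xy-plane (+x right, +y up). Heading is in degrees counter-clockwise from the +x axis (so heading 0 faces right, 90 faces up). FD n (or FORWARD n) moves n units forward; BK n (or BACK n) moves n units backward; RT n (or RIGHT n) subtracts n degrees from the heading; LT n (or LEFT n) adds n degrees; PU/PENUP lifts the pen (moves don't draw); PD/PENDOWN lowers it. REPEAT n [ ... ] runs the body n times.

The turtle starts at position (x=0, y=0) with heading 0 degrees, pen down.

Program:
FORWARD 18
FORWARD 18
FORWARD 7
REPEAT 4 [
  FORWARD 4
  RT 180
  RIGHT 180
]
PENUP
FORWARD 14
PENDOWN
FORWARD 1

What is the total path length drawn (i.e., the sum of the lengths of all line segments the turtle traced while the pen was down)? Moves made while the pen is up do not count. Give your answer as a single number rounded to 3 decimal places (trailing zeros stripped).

Answer: 60

Derivation:
Executing turtle program step by step:
Start: pos=(0,0), heading=0, pen down
FD 18: (0,0) -> (18,0) [heading=0, draw]
FD 18: (18,0) -> (36,0) [heading=0, draw]
FD 7: (36,0) -> (43,0) [heading=0, draw]
REPEAT 4 [
  -- iteration 1/4 --
  FD 4: (43,0) -> (47,0) [heading=0, draw]
  RT 180: heading 0 -> 180
  RT 180: heading 180 -> 0
  -- iteration 2/4 --
  FD 4: (47,0) -> (51,0) [heading=0, draw]
  RT 180: heading 0 -> 180
  RT 180: heading 180 -> 0
  -- iteration 3/4 --
  FD 4: (51,0) -> (55,0) [heading=0, draw]
  RT 180: heading 0 -> 180
  RT 180: heading 180 -> 0
  -- iteration 4/4 --
  FD 4: (55,0) -> (59,0) [heading=0, draw]
  RT 180: heading 0 -> 180
  RT 180: heading 180 -> 0
]
PU: pen up
FD 14: (59,0) -> (73,0) [heading=0, move]
PD: pen down
FD 1: (73,0) -> (74,0) [heading=0, draw]
Final: pos=(74,0), heading=0, 8 segment(s) drawn

Segment lengths:
  seg 1: (0,0) -> (18,0), length = 18
  seg 2: (18,0) -> (36,0), length = 18
  seg 3: (36,0) -> (43,0), length = 7
  seg 4: (43,0) -> (47,0), length = 4
  seg 5: (47,0) -> (51,0), length = 4
  seg 6: (51,0) -> (55,0), length = 4
  seg 7: (55,0) -> (59,0), length = 4
  seg 8: (73,0) -> (74,0), length = 1
Total = 60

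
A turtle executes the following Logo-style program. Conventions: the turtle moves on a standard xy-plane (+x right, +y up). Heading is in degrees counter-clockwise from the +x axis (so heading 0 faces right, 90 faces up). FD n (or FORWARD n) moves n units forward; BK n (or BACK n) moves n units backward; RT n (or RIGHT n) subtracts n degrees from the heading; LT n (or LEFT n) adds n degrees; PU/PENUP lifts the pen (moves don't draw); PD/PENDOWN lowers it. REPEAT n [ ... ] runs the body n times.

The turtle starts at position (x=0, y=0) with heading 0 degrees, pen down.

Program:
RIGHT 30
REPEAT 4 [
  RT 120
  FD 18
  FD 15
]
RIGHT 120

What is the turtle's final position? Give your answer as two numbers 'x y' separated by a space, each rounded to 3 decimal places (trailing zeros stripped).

Executing turtle program step by step:
Start: pos=(0,0), heading=0, pen down
RT 30: heading 0 -> 330
REPEAT 4 [
  -- iteration 1/4 --
  RT 120: heading 330 -> 210
  FD 18: (0,0) -> (-15.588,-9) [heading=210, draw]
  FD 15: (-15.588,-9) -> (-28.579,-16.5) [heading=210, draw]
  -- iteration 2/4 --
  RT 120: heading 210 -> 90
  FD 18: (-28.579,-16.5) -> (-28.579,1.5) [heading=90, draw]
  FD 15: (-28.579,1.5) -> (-28.579,16.5) [heading=90, draw]
  -- iteration 3/4 --
  RT 120: heading 90 -> 330
  FD 18: (-28.579,16.5) -> (-12.99,7.5) [heading=330, draw]
  FD 15: (-12.99,7.5) -> (0,0) [heading=330, draw]
  -- iteration 4/4 --
  RT 120: heading 330 -> 210
  FD 18: (0,0) -> (-15.588,-9) [heading=210, draw]
  FD 15: (-15.588,-9) -> (-28.579,-16.5) [heading=210, draw]
]
RT 120: heading 210 -> 90
Final: pos=(-28.579,-16.5), heading=90, 8 segment(s) drawn

Answer: -28.579 -16.5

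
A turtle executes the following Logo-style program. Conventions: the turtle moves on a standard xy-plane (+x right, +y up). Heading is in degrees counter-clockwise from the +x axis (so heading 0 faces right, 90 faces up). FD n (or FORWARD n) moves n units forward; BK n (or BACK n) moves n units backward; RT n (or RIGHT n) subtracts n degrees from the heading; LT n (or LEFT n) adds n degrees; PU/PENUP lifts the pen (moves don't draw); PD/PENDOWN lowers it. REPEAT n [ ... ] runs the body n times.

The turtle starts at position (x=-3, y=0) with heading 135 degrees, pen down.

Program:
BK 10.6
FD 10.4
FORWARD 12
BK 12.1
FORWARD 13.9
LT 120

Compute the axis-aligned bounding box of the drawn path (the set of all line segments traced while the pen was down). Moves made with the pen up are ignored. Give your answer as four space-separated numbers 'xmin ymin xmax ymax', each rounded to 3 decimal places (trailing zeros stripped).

Executing turtle program step by step:
Start: pos=(-3,0), heading=135, pen down
BK 10.6: (-3,0) -> (4.495,-7.495) [heading=135, draw]
FD 10.4: (4.495,-7.495) -> (-2.859,-0.141) [heading=135, draw]
FD 12: (-2.859,-0.141) -> (-11.344,8.344) [heading=135, draw]
BK 12.1: (-11.344,8.344) -> (-2.788,-0.212) [heading=135, draw]
FD 13.9: (-2.788,-0.212) -> (-12.617,9.617) [heading=135, draw]
LT 120: heading 135 -> 255
Final: pos=(-12.617,9.617), heading=255, 5 segment(s) drawn

Segment endpoints: x in {-12.617, -11.344, -3, -2.859, -2.788, 4.495}, y in {-7.495, -0.212, -0.141, 0, 8.344, 9.617}
xmin=-12.617, ymin=-7.495, xmax=4.495, ymax=9.617

Answer: -12.617 -7.495 4.495 9.617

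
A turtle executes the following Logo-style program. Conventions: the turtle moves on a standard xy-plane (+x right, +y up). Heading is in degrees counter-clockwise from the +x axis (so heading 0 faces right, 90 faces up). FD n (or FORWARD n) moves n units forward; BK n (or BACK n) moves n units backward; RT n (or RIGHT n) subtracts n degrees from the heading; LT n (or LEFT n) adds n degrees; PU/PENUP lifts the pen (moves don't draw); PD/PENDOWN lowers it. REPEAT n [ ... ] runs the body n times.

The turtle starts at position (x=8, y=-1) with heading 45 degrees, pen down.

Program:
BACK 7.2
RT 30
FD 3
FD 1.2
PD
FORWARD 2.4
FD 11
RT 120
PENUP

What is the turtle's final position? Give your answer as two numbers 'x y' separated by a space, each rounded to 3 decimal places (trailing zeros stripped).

Answer: 19.909 -1.536

Derivation:
Executing turtle program step by step:
Start: pos=(8,-1), heading=45, pen down
BK 7.2: (8,-1) -> (2.909,-6.091) [heading=45, draw]
RT 30: heading 45 -> 15
FD 3: (2.909,-6.091) -> (5.807,-5.315) [heading=15, draw]
FD 1.2: (5.807,-5.315) -> (6.966,-5.004) [heading=15, draw]
PD: pen down
FD 2.4: (6.966,-5.004) -> (9.284,-4.383) [heading=15, draw]
FD 11: (9.284,-4.383) -> (19.909,-1.536) [heading=15, draw]
RT 120: heading 15 -> 255
PU: pen up
Final: pos=(19.909,-1.536), heading=255, 5 segment(s) drawn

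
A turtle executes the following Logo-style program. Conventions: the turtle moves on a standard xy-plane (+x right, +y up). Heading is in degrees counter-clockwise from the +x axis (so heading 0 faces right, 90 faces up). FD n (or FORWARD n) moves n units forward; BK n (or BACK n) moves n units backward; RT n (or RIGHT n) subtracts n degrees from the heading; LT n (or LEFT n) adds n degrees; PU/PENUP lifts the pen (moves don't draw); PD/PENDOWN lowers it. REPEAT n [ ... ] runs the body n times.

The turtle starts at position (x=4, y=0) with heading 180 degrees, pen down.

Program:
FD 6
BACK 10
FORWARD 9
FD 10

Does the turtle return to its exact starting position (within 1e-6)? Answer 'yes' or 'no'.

Answer: no

Derivation:
Executing turtle program step by step:
Start: pos=(4,0), heading=180, pen down
FD 6: (4,0) -> (-2,0) [heading=180, draw]
BK 10: (-2,0) -> (8,0) [heading=180, draw]
FD 9: (8,0) -> (-1,0) [heading=180, draw]
FD 10: (-1,0) -> (-11,0) [heading=180, draw]
Final: pos=(-11,0), heading=180, 4 segment(s) drawn

Start position: (4, 0)
Final position: (-11, 0)
Distance = 15; >= 1e-6 -> NOT closed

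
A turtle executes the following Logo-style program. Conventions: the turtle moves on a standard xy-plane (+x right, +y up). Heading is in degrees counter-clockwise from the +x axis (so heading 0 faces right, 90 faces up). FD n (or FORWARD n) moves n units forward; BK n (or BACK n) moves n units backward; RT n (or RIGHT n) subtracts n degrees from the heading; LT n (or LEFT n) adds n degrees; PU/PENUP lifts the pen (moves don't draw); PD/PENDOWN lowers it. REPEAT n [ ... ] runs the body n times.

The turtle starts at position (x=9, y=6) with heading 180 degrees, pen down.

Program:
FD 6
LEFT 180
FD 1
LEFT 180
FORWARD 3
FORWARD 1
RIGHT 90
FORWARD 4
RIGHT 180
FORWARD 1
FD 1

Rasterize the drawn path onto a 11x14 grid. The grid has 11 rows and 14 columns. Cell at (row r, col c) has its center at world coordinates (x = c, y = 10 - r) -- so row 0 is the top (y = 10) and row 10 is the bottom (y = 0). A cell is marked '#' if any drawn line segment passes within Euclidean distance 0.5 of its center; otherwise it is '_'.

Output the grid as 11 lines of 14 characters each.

Answer: #_____________
#_____________
#_____________
#_____________
##########____
______________
______________
______________
______________
______________
______________

Derivation:
Segment 0: (9,6) -> (3,6)
Segment 1: (3,6) -> (4,6)
Segment 2: (4,6) -> (1,6)
Segment 3: (1,6) -> (0,6)
Segment 4: (0,6) -> (0,10)
Segment 5: (0,10) -> (0,9)
Segment 6: (0,9) -> (0,8)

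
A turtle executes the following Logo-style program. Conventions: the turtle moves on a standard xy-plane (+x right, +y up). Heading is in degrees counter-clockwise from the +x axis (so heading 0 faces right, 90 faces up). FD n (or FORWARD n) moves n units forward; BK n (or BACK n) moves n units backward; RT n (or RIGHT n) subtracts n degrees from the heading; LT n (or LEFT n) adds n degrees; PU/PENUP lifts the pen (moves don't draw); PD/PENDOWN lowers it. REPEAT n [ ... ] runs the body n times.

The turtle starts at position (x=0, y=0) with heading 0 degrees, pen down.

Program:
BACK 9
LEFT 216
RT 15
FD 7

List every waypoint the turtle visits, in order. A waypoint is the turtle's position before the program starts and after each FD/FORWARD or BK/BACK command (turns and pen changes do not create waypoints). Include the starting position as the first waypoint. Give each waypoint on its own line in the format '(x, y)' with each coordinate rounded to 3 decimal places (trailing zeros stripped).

Executing turtle program step by step:
Start: pos=(0,0), heading=0, pen down
BK 9: (0,0) -> (-9,0) [heading=0, draw]
LT 216: heading 0 -> 216
RT 15: heading 216 -> 201
FD 7: (-9,0) -> (-15.535,-2.509) [heading=201, draw]
Final: pos=(-15.535,-2.509), heading=201, 2 segment(s) drawn
Waypoints (3 total):
(0, 0)
(-9, 0)
(-15.535, -2.509)

Answer: (0, 0)
(-9, 0)
(-15.535, -2.509)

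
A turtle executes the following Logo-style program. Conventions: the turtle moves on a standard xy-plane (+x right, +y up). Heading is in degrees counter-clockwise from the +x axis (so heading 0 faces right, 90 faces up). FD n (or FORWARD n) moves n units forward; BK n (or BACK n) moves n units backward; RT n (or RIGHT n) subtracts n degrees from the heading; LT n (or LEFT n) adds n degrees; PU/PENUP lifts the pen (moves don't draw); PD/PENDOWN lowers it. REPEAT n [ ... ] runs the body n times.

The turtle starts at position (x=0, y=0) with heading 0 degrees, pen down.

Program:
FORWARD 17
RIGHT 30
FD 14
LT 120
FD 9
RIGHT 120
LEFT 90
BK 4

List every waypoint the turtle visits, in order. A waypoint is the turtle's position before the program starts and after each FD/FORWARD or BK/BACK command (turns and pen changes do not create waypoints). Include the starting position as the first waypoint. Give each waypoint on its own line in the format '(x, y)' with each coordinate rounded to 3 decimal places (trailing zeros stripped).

Executing turtle program step by step:
Start: pos=(0,0), heading=0, pen down
FD 17: (0,0) -> (17,0) [heading=0, draw]
RT 30: heading 0 -> 330
FD 14: (17,0) -> (29.124,-7) [heading=330, draw]
LT 120: heading 330 -> 90
FD 9: (29.124,-7) -> (29.124,2) [heading=90, draw]
RT 120: heading 90 -> 330
LT 90: heading 330 -> 60
BK 4: (29.124,2) -> (27.124,-1.464) [heading=60, draw]
Final: pos=(27.124,-1.464), heading=60, 4 segment(s) drawn
Waypoints (5 total):
(0, 0)
(17, 0)
(29.124, -7)
(29.124, 2)
(27.124, -1.464)

Answer: (0, 0)
(17, 0)
(29.124, -7)
(29.124, 2)
(27.124, -1.464)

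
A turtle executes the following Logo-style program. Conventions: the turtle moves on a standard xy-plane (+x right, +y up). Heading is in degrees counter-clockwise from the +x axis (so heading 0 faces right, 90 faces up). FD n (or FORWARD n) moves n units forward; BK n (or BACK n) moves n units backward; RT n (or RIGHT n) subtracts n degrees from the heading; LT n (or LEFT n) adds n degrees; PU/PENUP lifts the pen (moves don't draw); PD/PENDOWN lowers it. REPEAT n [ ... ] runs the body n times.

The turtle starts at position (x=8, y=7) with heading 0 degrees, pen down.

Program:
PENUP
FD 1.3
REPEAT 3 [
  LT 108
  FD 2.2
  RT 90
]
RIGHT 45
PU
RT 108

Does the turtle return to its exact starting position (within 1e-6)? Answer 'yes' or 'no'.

Answer: no

Derivation:
Executing turtle program step by step:
Start: pos=(8,7), heading=0, pen down
PU: pen up
FD 1.3: (8,7) -> (9.3,7) [heading=0, move]
REPEAT 3 [
  -- iteration 1/3 --
  LT 108: heading 0 -> 108
  FD 2.2: (9.3,7) -> (8.62,9.092) [heading=108, move]
  RT 90: heading 108 -> 18
  -- iteration 2/3 --
  LT 108: heading 18 -> 126
  FD 2.2: (8.62,9.092) -> (7.327,10.872) [heading=126, move]
  RT 90: heading 126 -> 36
  -- iteration 3/3 --
  LT 108: heading 36 -> 144
  FD 2.2: (7.327,10.872) -> (5.547,12.165) [heading=144, move]
  RT 90: heading 144 -> 54
]
RT 45: heading 54 -> 9
PU: pen up
RT 108: heading 9 -> 261
Final: pos=(5.547,12.165), heading=261, 0 segment(s) drawn

Start position: (8, 7)
Final position: (5.547, 12.165)
Distance = 5.718; >= 1e-6 -> NOT closed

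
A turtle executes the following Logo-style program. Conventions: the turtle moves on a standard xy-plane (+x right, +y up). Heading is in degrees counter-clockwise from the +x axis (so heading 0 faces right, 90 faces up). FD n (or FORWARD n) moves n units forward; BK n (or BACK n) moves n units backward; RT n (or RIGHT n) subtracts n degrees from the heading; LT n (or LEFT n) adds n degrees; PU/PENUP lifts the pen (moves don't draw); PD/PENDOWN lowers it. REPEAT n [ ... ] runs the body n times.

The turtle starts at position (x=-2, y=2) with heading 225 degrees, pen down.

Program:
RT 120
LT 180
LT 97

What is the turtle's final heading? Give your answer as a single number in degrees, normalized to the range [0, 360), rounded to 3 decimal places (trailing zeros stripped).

Executing turtle program step by step:
Start: pos=(-2,2), heading=225, pen down
RT 120: heading 225 -> 105
LT 180: heading 105 -> 285
LT 97: heading 285 -> 22
Final: pos=(-2,2), heading=22, 0 segment(s) drawn

Answer: 22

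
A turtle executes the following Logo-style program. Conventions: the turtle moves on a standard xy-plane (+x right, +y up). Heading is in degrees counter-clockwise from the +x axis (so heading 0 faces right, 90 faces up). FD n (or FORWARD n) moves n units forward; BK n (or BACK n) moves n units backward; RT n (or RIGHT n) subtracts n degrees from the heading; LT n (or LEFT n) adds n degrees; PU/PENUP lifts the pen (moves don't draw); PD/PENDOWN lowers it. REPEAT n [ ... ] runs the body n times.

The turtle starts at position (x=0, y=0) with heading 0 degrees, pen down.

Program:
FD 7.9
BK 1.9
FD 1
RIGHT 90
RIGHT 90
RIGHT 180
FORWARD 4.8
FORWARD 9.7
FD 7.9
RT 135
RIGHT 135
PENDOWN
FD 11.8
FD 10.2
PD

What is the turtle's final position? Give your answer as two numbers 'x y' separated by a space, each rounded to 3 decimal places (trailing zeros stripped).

Executing turtle program step by step:
Start: pos=(0,0), heading=0, pen down
FD 7.9: (0,0) -> (7.9,0) [heading=0, draw]
BK 1.9: (7.9,0) -> (6,0) [heading=0, draw]
FD 1: (6,0) -> (7,0) [heading=0, draw]
RT 90: heading 0 -> 270
RT 90: heading 270 -> 180
RT 180: heading 180 -> 0
FD 4.8: (7,0) -> (11.8,0) [heading=0, draw]
FD 9.7: (11.8,0) -> (21.5,0) [heading=0, draw]
FD 7.9: (21.5,0) -> (29.4,0) [heading=0, draw]
RT 135: heading 0 -> 225
RT 135: heading 225 -> 90
PD: pen down
FD 11.8: (29.4,0) -> (29.4,11.8) [heading=90, draw]
FD 10.2: (29.4,11.8) -> (29.4,22) [heading=90, draw]
PD: pen down
Final: pos=(29.4,22), heading=90, 8 segment(s) drawn

Answer: 29.4 22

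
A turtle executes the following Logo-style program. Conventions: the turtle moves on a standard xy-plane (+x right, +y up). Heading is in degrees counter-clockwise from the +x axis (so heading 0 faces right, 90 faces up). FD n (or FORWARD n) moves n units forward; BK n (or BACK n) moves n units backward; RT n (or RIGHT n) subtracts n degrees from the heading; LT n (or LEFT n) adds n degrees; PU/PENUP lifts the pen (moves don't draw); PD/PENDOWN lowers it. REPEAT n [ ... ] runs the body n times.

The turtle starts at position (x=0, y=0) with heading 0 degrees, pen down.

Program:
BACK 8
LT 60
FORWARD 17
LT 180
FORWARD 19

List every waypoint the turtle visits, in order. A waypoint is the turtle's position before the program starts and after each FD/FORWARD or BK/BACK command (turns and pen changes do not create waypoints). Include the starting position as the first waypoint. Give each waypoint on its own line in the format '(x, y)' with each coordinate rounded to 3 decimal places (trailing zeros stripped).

Answer: (0, 0)
(-8, 0)
(0.5, 14.722)
(-9, -1.732)

Derivation:
Executing turtle program step by step:
Start: pos=(0,0), heading=0, pen down
BK 8: (0,0) -> (-8,0) [heading=0, draw]
LT 60: heading 0 -> 60
FD 17: (-8,0) -> (0.5,14.722) [heading=60, draw]
LT 180: heading 60 -> 240
FD 19: (0.5,14.722) -> (-9,-1.732) [heading=240, draw]
Final: pos=(-9,-1.732), heading=240, 3 segment(s) drawn
Waypoints (4 total):
(0, 0)
(-8, 0)
(0.5, 14.722)
(-9, -1.732)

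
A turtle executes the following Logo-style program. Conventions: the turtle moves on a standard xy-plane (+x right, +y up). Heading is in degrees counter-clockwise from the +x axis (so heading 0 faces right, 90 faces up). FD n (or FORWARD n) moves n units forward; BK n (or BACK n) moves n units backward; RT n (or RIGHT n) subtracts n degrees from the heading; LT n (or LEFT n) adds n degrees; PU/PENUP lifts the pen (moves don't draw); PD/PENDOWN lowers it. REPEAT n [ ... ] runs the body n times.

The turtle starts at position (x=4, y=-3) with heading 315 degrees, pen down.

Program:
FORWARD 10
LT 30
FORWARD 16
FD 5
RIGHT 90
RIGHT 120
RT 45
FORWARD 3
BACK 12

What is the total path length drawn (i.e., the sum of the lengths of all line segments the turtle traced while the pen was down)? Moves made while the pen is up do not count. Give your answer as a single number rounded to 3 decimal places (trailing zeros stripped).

Executing turtle program step by step:
Start: pos=(4,-3), heading=315, pen down
FD 10: (4,-3) -> (11.071,-10.071) [heading=315, draw]
LT 30: heading 315 -> 345
FD 16: (11.071,-10.071) -> (26.526,-14.212) [heading=345, draw]
FD 5: (26.526,-14.212) -> (31.356,-15.506) [heading=345, draw]
RT 90: heading 345 -> 255
RT 120: heading 255 -> 135
RT 45: heading 135 -> 90
FD 3: (31.356,-15.506) -> (31.356,-12.506) [heading=90, draw]
BK 12: (31.356,-12.506) -> (31.356,-24.506) [heading=90, draw]
Final: pos=(31.356,-24.506), heading=90, 5 segment(s) drawn

Segment lengths:
  seg 1: (4,-3) -> (11.071,-10.071), length = 10
  seg 2: (11.071,-10.071) -> (26.526,-14.212), length = 16
  seg 3: (26.526,-14.212) -> (31.356,-15.506), length = 5
  seg 4: (31.356,-15.506) -> (31.356,-12.506), length = 3
  seg 5: (31.356,-12.506) -> (31.356,-24.506), length = 12
Total = 46

Answer: 46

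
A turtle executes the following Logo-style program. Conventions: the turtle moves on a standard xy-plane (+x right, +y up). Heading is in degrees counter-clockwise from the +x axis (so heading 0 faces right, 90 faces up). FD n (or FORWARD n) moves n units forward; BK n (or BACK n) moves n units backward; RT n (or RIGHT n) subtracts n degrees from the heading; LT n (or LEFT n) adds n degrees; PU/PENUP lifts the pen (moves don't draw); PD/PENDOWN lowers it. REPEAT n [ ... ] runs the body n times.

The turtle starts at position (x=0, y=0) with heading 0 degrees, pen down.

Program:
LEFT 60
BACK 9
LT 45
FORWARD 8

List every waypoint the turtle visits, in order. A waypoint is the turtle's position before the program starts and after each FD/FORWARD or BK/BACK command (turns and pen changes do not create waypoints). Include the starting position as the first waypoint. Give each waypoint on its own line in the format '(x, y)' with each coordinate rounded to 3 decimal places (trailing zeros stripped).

Executing turtle program step by step:
Start: pos=(0,0), heading=0, pen down
LT 60: heading 0 -> 60
BK 9: (0,0) -> (-4.5,-7.794) [heading=60, draw]
LT 45: heading 60 -> 105
FD 8: (-4.5,-7.794) -> (-6.571,-0.067) [heading=105, draw]
Final: pos=(-6.571,-0.067), heading=105, 2 segment(s) drawn
Waypoints (3 total):
(0, 0)
(-4.5, -7.794)
(-6.571, -0.067)

Answer: (0, 0)
(-4.5, -7.794)
(-6.571, -0.067)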